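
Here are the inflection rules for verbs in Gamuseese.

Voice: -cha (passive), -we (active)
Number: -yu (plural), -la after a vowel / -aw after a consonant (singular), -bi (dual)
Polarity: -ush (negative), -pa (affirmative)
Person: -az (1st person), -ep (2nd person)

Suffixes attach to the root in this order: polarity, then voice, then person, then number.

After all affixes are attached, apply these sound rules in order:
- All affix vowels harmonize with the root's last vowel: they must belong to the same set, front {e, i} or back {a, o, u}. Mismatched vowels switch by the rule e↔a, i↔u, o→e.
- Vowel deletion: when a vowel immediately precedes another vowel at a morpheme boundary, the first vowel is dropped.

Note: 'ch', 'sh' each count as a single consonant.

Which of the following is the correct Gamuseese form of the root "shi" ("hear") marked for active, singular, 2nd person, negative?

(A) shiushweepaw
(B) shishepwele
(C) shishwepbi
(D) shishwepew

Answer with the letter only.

D

Attach polarity negative -ush → shiush.
Attach voice active -we → shiushwe.
Attach person 2nd person -ep → shiushweep.
Attach number singular -aw (after consonant 'p') → shiushweepaw.
Apply vowel harmony: shiushweepaw → shiishweepew.
Apply vowel deletion: shiishweepew → shishwepew.
So the correct form is shishwepew, option (D).
(C) shishwepbi is wrong: it uses dual instead of singular for number.
(B) shishepwele is wrong: it has the affixes in the wrong order.
(A) shiushweepaw is wrong: it fails to apply the sound rule(s).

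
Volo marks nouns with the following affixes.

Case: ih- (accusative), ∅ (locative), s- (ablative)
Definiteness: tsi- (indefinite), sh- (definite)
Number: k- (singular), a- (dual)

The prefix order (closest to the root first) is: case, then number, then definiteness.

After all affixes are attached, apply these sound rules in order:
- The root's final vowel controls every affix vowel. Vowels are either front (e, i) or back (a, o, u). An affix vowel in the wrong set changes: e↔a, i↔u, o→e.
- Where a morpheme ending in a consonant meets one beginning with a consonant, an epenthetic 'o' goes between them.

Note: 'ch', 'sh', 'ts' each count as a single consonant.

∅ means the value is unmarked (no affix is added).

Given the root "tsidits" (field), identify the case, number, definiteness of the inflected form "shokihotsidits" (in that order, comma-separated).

Segment: sh-k-ih-tsidits.
case: ih- → accusative.
number: k- → singular.
definiteness: sh- → definite.

accusative, singular, definite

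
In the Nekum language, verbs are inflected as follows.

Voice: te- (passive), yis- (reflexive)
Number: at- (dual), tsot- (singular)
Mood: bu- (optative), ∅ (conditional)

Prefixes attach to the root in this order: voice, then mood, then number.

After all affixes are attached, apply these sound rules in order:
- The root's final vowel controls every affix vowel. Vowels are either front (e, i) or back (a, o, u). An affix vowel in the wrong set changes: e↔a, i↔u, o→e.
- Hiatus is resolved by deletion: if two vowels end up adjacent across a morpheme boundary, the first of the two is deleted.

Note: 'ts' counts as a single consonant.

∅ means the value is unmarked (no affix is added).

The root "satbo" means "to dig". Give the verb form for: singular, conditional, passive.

Attach voice passive te- → tesatbo.
mood = conditional: zero marking, form stays tesatbo.
Attach number singular tsot- → tsottesatbo.
Apply vowel harmony: tsottesatbo → tsottasatbo.
Vowel deletion: no change.

tsottasatbo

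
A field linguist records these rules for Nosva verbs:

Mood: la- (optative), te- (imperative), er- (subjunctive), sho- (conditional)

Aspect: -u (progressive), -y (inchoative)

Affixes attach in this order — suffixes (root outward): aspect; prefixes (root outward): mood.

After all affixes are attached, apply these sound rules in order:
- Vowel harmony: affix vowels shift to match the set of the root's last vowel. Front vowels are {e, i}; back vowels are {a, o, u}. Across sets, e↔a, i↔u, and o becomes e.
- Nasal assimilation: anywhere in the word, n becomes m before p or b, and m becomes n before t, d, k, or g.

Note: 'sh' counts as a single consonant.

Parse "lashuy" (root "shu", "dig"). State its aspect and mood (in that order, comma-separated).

Segment: la-shu-y.
aspect: -y → inchoative.
mood: la- → optative.

inchoative, optative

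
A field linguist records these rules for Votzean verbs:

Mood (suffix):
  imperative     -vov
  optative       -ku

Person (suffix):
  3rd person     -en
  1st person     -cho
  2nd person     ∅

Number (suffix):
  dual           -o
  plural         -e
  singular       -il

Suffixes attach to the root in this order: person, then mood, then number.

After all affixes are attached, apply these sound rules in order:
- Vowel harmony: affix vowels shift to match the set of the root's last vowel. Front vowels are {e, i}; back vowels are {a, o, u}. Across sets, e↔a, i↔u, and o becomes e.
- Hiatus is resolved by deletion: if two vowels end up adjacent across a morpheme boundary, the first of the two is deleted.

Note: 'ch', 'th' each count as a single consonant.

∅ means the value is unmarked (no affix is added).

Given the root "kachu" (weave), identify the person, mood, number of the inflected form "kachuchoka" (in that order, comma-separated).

1st person, optative, plural

Segment: kachu-cho-ku-e.
person: -cho → 1st person.
mood: -ku → optative.
number: -e → plural.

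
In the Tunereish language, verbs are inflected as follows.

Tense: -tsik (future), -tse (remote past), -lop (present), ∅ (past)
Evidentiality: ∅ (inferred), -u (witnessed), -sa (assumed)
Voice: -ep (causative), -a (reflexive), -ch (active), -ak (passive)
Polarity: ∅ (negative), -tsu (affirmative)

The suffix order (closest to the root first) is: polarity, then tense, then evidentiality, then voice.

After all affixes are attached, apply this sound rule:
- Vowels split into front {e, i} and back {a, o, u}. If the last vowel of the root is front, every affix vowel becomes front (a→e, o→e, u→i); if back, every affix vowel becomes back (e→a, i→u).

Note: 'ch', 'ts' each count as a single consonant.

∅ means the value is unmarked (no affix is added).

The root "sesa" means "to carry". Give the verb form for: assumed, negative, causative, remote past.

sesatsasaap

polarity = negative: zero marking, form stays sesa.
Attach tense remote past -tse → sesatse.
Attach evidentiality assumed -sa → sesatsesa.
Attach voice causative -ep → sesatsesaep.
Apply vowel harmony: sesatsesaep → sesatsasaap.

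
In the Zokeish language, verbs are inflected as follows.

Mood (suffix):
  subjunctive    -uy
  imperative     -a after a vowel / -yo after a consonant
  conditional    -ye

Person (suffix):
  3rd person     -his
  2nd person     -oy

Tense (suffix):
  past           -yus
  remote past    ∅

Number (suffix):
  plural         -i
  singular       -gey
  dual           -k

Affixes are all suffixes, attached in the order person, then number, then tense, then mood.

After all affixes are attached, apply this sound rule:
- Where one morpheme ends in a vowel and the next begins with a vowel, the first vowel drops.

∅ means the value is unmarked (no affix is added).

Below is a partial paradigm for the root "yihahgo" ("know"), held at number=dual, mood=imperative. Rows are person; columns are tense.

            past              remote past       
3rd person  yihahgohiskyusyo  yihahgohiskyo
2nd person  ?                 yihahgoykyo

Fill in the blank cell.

Attach person 2nd person -oy → yihahgooy.
Attach number dual -k → yihahgooyk.
Attach tense past -yus → yihahgooykyus.
Attach mood imperative -yo (after consonant 's') → yihahgooykyusyo.
Apply vowel deletion: yihahgooykyusyo → yihahgoykyusyo.

yihahgoykyusyo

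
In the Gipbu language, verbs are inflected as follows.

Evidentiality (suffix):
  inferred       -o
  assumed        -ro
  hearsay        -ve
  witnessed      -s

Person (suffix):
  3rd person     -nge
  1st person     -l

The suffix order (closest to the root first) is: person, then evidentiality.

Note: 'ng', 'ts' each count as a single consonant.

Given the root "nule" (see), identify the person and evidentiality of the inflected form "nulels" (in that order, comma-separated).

Segment: nule-l-s.
person: -l → 1st person.
evidentiality: -s → witnessed.

1st person, witnessed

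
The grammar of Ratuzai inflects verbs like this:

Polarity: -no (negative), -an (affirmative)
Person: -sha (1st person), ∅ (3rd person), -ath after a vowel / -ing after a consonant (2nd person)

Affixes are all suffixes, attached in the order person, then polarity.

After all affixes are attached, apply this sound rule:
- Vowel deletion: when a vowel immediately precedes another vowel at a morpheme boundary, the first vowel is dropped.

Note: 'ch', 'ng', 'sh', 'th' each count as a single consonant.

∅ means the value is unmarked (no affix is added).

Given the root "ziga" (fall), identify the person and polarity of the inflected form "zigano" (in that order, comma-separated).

Segment: ziga-no.
person: ∅ → 3rd person.
polarity: -no → negative.

3rd person, negative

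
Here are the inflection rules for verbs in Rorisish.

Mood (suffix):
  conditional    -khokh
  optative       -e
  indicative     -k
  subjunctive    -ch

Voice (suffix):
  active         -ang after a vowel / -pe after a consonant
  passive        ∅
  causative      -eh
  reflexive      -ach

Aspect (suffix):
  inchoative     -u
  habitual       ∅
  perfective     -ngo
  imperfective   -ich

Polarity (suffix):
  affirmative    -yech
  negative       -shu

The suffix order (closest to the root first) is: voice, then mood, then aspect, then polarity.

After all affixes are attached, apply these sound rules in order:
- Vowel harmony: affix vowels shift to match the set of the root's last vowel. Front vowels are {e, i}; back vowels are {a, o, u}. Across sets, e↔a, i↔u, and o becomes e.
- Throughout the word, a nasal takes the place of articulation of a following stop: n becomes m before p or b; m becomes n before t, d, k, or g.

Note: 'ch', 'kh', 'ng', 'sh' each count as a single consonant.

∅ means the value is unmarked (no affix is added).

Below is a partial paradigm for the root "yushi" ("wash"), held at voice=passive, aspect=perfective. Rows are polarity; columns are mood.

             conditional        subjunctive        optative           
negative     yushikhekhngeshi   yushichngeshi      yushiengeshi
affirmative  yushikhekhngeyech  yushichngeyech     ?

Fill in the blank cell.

yushiengeyech

voice = passive: zero marking, form stays yushi.
Attach mood optative -e → yushie.
Attach aspect perfective -ngo → yushiengo.
Attach polarity affirmative -yech → yushiengoyech.
Apply vowel harmony: yushiengoyech → yushiengeyech.
Nasal assimilation: no change.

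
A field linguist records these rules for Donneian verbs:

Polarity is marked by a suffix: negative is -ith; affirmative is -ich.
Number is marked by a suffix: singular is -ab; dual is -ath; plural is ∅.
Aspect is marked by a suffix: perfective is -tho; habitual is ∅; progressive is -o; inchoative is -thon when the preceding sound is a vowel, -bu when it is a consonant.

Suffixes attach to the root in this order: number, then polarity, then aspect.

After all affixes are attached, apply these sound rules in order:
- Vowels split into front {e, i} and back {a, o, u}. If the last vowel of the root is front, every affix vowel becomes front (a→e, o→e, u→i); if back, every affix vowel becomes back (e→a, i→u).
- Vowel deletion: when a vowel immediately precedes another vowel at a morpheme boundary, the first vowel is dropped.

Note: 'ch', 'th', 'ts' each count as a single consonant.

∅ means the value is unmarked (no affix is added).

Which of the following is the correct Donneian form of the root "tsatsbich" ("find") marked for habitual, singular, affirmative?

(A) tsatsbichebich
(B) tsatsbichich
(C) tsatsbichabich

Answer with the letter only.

Attach number singular -ab → tsatsbichab.
Attach polarity affirmative -ich → tsatsbichabich.
aspect = habitual: zero marking, form stays tsatsbichabich.
Apply vowel harmony: tsatsbichabich → tsatsbichebich.
Vowel deletion: no change.
So the correct form is tsatsbichebich, option (A).
(C) tsatsbichabich is wrong: it fails to apply the sound rule(s).
(B) tsatsbichich is wrong: it uses plural instead of singular for number.

A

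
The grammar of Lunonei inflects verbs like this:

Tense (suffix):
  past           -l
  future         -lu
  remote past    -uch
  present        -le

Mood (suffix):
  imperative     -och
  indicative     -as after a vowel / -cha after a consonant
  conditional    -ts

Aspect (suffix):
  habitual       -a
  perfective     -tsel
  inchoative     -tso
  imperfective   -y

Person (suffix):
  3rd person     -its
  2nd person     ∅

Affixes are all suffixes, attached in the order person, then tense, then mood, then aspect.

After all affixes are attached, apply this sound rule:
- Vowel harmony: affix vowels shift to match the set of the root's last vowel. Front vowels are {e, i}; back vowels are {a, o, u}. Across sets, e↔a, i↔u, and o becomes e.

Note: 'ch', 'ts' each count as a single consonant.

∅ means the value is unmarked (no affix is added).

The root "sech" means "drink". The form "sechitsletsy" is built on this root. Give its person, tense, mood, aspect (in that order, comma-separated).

3rd person, present, conditional, imperfective

Segment: sech-its-le-ts-y.
person: -its → 3rd person.
tense: -le → present.
mood: -ts → conditional.
aspect: -y → imperfective.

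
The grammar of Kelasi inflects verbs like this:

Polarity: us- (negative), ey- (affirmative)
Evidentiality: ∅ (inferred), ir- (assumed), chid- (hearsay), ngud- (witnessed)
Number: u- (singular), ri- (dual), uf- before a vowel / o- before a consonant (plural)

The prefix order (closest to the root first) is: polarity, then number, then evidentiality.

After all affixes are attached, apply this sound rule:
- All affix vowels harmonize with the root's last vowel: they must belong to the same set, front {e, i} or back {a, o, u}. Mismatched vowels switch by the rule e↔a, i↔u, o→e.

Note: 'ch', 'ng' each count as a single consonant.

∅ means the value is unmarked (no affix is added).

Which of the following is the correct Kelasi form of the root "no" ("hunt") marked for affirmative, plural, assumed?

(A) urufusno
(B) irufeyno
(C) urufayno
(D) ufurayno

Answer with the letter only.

C

Attach polarity affirmative ey- → eyno.
Attach number plural uf- (before vowel 'e') → ufeyno.
Attach evidentiality assumed ir- → irufeyno.
Apply vowel harmony: irufeyno → urufayno.
So the correct form is urufayno, option (C).
(A) urufusno is wrong: it uses negative instead of affirmative for polarity.
(B) irufeyno is wrong: it fails to apply the sound rule(s).
(D) ufurayno is wrong: it has the affixes in the wrong order.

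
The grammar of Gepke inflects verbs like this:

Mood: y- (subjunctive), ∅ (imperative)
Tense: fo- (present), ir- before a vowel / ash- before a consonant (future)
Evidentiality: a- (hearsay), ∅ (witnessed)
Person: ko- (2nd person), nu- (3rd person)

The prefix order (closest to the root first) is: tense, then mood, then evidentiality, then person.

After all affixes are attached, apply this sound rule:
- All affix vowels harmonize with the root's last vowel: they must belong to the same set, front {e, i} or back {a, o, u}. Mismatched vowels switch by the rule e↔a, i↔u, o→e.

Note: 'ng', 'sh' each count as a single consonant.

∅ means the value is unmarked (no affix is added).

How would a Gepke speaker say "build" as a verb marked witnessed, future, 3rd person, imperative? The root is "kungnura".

nuashkungnura

Attach tense future ash- (before consonant 'k') → ashkungnura.
mood = imperative: zero marking, form stays ashkungnura.
evidentiality = witnessed: zero marking, form stays ashkungnura.
Attach person 3rd person nu- → nuashkungnura.
Vowel harmony: no change.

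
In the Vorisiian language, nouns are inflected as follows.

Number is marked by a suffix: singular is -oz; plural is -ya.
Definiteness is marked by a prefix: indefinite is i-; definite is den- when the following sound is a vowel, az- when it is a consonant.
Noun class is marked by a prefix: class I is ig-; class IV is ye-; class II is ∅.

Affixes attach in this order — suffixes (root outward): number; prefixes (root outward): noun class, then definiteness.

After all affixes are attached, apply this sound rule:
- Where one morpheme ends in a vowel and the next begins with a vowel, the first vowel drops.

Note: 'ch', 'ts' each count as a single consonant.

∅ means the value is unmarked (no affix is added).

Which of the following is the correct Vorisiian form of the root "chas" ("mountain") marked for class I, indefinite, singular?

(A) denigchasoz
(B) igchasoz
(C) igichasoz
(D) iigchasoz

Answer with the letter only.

B

Attach noun class class I ig- → igchas.
Attach number singular -oz → igchasoz.
Attach definiteness indefinite i- → iigchasoz.
Apply vowel deletion: iigchasoz → igchasoz.
So the correct form is igchasoz, option (B).
(A) denigchasoz is wrong: it uses definite instead of indefinite for definiteness.
(D) iigchasoz is wrong: it fails to apply the sound rule(s).
(C) igichasoz is wrong: it has the affixes in the wrong order.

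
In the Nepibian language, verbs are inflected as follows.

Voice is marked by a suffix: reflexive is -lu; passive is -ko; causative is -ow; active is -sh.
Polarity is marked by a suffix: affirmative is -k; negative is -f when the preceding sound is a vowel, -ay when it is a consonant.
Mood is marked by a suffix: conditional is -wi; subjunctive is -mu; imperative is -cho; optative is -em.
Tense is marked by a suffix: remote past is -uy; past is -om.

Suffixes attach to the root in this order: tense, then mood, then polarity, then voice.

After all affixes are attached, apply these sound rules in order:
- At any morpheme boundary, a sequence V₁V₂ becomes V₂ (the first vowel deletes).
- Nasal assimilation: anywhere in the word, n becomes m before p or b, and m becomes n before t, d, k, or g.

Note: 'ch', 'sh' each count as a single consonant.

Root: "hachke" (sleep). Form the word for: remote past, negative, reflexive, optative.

Attach tense remote past -uy → hachkeuy.
Attach mood optative -em → hachkeuyem.
Attach polarity negative -ay (after consonant 'm') → hachkeuyemay.
Attach voice reflexive -lu → hachkeuyemaylu.
Apply vowel deletion: hachkeuyemaylu → hachkuyemaylu.
Nasal assimilation: no change.

hachkuyemaylu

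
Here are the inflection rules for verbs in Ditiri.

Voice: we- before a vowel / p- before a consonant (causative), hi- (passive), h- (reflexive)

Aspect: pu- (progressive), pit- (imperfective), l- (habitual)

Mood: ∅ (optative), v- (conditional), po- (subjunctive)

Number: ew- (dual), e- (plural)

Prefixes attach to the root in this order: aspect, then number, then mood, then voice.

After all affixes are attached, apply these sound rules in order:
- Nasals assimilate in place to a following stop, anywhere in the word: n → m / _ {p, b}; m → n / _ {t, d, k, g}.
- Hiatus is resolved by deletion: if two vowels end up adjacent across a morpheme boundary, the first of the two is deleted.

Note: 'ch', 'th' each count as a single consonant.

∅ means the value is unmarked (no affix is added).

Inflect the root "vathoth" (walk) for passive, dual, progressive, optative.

Attach aspect progressive pu- → puvathoth.
Attach number dual ew- → ewpuvathoth.
mood = optative: zero marking, form stays ewpuvathoth.
Attach voice passive hi- → hiewpuvathoth.
Nasal assimilation: no change.
Apply vowel deletion: hiewpuvathoth → hewpuvathoth.

hewpuvathoth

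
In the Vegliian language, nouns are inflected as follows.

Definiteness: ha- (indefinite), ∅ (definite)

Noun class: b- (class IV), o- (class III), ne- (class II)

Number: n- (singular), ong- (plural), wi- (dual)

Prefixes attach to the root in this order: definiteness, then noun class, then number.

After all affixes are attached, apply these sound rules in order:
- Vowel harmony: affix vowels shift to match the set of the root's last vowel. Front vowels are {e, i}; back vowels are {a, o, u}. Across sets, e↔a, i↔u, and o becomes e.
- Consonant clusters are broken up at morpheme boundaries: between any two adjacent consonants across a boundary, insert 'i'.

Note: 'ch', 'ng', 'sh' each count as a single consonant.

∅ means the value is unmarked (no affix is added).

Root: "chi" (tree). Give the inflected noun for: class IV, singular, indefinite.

nibihechi

Attach definiteness indefinite ha- → hachi.
Attach noun class class IV b- → bhachi.
Attach number singular n- → nbhachi.
Apply vowel harmony: nbhachi → nbhechi.
Apply epenthesis: nbhechi → nibihechi.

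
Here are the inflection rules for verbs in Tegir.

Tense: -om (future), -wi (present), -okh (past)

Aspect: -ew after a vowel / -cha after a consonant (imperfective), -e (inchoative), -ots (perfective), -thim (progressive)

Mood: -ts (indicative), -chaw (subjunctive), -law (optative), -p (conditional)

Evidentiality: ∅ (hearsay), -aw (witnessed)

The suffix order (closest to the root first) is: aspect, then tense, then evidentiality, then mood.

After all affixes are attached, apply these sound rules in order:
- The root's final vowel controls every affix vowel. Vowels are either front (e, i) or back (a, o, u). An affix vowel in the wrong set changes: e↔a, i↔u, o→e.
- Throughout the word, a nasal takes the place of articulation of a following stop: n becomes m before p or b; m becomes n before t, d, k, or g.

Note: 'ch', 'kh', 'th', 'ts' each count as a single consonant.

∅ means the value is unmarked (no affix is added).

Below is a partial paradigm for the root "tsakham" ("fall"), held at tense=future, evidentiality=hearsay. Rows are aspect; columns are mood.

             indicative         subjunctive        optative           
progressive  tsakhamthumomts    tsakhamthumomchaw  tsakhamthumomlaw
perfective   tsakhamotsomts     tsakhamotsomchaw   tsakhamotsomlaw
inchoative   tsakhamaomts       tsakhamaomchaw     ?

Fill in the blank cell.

tsakhamaomlaw

Attach aspect inchoative -e → tsakhame.
Attach tense future -om → tsakhameom.
evidentiality = hearsay: zero marking, form stays tsakhameom.
Attach mood optative -law → tsakhameomlaw.
Apply vowel harmony: tsakhameomlaw → tsakhamaomlaw.
Nasal assimilation: no change.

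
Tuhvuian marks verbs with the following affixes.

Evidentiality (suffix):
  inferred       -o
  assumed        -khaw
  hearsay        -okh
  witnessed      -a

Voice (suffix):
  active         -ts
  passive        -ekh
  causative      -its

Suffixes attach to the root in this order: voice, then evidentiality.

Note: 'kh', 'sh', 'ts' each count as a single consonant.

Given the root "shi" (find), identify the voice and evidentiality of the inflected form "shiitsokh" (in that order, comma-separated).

causative, hearsay

Segment: shi-its-okh.
voice: -its → causative.
evidentiality: -okh → hearsay.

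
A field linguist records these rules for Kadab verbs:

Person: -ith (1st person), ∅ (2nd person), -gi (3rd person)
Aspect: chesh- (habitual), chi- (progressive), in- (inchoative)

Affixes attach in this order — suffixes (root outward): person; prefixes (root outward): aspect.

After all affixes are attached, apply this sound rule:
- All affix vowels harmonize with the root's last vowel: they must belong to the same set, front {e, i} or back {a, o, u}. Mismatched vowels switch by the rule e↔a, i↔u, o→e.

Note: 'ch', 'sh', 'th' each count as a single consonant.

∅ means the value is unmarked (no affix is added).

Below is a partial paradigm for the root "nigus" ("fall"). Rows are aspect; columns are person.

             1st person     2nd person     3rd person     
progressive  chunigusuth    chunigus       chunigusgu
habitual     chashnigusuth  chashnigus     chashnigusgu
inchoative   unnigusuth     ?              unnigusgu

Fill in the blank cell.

Attach aspect inchoative in- → innigus.
person = 2nd person: zero marking, form stays innigus.
Apply vowel harmony: innigus → unnigus.

unnigus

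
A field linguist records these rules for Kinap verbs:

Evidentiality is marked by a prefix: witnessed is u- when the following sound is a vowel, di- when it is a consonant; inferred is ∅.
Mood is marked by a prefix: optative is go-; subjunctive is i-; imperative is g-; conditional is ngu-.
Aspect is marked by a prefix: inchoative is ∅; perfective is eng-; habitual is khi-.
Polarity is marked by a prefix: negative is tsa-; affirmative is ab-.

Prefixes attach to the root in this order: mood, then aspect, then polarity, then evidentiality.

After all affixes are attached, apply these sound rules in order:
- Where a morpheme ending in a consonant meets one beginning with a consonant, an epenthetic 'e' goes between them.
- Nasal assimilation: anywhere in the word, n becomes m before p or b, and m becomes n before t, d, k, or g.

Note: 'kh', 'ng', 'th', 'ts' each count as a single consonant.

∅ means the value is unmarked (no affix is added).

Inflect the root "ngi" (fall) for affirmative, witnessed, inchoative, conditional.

Attach mood conditional ngu- → ngungi.
aspect = inchoative: zero marking, form stays ngungi.
Attach polarity affirmative ab- → abngungi.
Attach evidentiality witnessed u- (before vowel 'a') → uabngungi.
Apply epenthesis: uabngungi → uabengungi.
Nasal assimilation: no change.

uabengungi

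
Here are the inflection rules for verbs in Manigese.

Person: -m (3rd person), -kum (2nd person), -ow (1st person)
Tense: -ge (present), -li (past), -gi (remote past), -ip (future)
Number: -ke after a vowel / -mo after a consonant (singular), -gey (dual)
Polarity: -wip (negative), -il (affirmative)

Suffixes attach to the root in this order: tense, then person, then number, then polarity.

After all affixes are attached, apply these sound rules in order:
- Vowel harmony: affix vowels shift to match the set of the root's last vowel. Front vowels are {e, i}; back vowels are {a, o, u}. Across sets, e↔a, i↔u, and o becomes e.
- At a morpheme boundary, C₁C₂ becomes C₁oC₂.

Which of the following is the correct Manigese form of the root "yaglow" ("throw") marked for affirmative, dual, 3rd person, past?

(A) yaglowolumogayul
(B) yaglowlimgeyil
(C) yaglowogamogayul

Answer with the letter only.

A

Attach tense past -li → yaglowli.
Attach person 3rd person -m → yaglowlim.
Attach number dual -gey → yaglowlimgey.
Attach polarity affirmative -il → yaglowlimgeyil.
Apply vowel harmony: yaglowlimgeyil → yaglowlumgayul.
Apply epenthesis: yaglowlumgayul → yaglowolumogayul.
So the correct form is yaglowolumogayul, option (A).
(B) yaglowlimgeyil is wrong: it fails to apply the sound rule(s).
(C) yaglowogamogayul is wrong: it uses present instead of past for tense.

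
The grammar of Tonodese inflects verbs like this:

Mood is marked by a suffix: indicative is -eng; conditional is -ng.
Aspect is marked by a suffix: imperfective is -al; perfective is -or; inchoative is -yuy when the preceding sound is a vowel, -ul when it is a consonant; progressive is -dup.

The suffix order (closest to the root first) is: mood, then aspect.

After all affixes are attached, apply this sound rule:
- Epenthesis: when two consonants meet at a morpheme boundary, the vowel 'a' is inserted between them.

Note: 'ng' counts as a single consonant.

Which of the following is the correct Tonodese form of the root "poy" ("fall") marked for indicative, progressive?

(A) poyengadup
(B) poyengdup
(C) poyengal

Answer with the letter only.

A

Attach mood indicative -eng → poyeng.
Attach aspect progressive -dup → poyengdup.
Apply epenthesis: poyengdup → poyengadup.
So the correct form is poyengadup, option (A).
(C) poyengal is wrong: it uses imperfective instead of progressive for aspect.
(B) poyengdup is wrong: it fails to apply the sound rule(s).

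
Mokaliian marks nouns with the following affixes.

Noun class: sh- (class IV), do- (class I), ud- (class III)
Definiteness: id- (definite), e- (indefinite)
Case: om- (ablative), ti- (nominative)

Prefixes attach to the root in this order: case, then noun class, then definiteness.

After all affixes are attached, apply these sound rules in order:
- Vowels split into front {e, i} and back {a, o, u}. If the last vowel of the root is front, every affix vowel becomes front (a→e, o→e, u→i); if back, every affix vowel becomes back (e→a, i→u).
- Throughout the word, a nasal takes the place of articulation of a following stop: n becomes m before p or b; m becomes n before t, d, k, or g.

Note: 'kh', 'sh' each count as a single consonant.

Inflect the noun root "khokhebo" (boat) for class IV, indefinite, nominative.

Attach case nominative ti- → tikhokhebo.
Attach noun class class IV sh- → shtikhokhebo.
Attach definiteness indefinite e- → eshtikhokhebo.
Apply vowel harmony: eshtikhokhebo → ashtukhokhebo.
Nasal assimilation: no change.

ashtukhokhebo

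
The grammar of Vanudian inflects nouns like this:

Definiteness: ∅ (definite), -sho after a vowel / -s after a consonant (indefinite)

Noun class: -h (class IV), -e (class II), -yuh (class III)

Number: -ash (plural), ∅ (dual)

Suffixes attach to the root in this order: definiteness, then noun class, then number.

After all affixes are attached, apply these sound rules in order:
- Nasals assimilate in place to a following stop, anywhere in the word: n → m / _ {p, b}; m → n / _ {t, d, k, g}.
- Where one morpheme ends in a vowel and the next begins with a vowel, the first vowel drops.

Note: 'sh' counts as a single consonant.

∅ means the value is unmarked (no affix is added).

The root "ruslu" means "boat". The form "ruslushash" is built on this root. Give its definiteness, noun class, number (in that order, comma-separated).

indefinite, class II, plural

Segment: ruslu-sho-e-ash.
definiteness: -sho/s → indefinite.
noun class: -e → class II.
number: -ash → plural.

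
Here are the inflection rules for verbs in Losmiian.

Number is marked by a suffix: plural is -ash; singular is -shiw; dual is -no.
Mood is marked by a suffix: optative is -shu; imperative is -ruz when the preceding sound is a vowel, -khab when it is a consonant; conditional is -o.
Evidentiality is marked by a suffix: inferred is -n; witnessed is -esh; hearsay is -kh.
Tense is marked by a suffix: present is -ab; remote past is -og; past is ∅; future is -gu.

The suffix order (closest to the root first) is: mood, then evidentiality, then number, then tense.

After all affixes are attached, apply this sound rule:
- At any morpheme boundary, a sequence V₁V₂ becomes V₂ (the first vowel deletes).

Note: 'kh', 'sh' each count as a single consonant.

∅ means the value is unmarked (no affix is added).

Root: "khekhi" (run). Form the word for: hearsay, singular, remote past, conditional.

Attach mood conditional -o → khekhio.
Attach evidentiality hearsay -kh → khekhiokh.
Attach number singular -shiw → khekhiokhshiw.
Attach tense remote past -og → khekhiokhshiwog.
Apply vowel deletion: khekhiokhshiwog → khekhokhshiwog.

khekhokhshiwog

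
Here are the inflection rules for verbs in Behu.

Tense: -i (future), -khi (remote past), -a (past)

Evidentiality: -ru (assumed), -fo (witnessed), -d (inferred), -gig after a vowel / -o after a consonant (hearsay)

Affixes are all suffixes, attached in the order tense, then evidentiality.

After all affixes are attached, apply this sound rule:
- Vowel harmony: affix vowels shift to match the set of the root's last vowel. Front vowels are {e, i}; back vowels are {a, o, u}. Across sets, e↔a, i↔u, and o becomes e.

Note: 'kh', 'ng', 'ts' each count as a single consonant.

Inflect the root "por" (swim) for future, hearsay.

Attach tense future -i → pori.
Attach evidentiality hearsay -gig (after vowel 'i') → porigig.
Apply vowel harmony: porigig → porugug.

porugug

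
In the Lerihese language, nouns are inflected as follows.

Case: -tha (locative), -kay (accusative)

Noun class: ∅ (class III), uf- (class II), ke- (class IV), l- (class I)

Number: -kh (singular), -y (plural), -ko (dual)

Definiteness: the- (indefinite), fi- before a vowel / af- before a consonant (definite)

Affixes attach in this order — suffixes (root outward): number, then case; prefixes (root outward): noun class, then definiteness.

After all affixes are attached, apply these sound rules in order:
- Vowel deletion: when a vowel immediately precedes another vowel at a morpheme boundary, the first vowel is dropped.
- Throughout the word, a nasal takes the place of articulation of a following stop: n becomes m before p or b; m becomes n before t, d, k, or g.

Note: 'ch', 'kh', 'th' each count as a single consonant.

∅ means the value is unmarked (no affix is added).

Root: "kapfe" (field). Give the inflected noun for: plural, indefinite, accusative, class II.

Attach number plural -y → kapfey.
Attach noun class class II uf- → ufkapfey.
Attach case accusative -kay → ufkapfeykay.
Attach definiteness indefinite the- → theufkapfeykay.
Apply vowel deletion: theufkapfeykay → thufkapfeykay.
Nasal assimilation: no change.

thufkapfeykay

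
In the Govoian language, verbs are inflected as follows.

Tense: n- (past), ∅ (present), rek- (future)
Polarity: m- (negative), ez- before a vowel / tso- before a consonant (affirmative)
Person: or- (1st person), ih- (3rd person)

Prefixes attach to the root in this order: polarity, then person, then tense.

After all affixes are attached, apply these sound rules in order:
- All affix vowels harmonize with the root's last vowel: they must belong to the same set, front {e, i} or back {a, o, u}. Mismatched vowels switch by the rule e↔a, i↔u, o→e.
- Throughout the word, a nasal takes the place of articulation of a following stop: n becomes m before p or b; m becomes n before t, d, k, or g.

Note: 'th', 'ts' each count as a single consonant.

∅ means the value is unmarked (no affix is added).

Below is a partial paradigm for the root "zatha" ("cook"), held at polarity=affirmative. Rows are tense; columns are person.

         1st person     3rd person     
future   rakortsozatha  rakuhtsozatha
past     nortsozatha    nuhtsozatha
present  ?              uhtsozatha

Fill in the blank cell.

ortsozatha

Attach polarity affirmative tso- (before consonant 'z') → tsozatha.
Attach person 1st person or- → ortsozatha.
tense = present: zero marking, form stays ortsozatha.
Vowel harmony: no change.
Nasal assimilation: no change.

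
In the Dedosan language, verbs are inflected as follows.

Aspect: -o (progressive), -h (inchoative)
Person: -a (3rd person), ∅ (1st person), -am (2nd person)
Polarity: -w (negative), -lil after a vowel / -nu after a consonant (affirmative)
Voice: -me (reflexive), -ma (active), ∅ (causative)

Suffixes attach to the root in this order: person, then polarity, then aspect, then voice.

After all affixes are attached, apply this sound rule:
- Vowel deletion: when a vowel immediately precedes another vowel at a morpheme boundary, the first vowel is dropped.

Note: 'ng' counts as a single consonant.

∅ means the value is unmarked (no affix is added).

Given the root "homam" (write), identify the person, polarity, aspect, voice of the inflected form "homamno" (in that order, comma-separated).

Segment: homam-nu-o.
person: ∅ → 1st person.
polarity: -lil/nu → affirmative.
aspect: -o → progressive.
voice: ∅ → causative.

1st person, affirmative, progressive, causative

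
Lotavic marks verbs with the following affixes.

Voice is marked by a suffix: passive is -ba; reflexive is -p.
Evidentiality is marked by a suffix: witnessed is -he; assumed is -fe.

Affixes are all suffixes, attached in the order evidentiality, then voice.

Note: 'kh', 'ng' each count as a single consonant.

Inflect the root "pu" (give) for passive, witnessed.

puheba

Attach evidentiality witnessed -he → puhe.
Attach voice passive -ba → puheba.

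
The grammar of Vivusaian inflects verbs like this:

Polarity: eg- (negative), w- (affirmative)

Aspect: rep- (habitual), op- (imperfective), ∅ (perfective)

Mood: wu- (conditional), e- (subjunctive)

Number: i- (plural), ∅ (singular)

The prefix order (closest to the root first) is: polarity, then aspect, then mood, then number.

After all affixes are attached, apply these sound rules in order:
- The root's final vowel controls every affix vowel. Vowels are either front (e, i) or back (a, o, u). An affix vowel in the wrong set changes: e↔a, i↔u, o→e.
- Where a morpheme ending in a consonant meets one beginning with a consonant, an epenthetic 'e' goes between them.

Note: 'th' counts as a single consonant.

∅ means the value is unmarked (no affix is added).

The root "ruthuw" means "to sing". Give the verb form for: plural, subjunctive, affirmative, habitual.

Attach polarity affirmative w- → wruthuw.
Attach aspect habitual rep- → repwruthuw.
Attach mood subjunctive e- → erepwruthuw.
Attach number plural i- → ierepwruthuw.
Apply vowel harmony: ierepwruthuw → uarapwruthuw.
Apply epenthesis: uarapwruthuw → uarapeweruthuw.

uarapeweruthuw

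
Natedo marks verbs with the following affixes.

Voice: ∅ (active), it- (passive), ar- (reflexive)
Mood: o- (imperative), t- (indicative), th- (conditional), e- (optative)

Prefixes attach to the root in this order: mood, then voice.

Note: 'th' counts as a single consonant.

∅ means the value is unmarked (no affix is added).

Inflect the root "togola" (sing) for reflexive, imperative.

arotogola

Attach mood imperative o- → otogola.
Attach voice reflexive ar- → arotogola.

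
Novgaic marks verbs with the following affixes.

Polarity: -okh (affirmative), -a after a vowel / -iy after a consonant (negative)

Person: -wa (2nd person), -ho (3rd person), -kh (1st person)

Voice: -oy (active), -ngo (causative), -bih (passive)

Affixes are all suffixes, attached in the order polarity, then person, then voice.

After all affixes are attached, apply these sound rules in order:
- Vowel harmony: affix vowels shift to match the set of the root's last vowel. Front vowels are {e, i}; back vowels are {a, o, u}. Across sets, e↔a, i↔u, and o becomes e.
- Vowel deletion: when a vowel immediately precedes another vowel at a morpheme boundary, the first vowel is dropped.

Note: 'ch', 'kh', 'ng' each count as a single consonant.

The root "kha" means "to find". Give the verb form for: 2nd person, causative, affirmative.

khokhwango

Attach polarity affirmative -okh → khaokh.
Attach person 2nd person -wa → khaokhwa.
Attach voice causative -ngo → khaokhwango.
Vowel harmony: no change.
Apply vowel deletion: khaokhwango → khokhwango.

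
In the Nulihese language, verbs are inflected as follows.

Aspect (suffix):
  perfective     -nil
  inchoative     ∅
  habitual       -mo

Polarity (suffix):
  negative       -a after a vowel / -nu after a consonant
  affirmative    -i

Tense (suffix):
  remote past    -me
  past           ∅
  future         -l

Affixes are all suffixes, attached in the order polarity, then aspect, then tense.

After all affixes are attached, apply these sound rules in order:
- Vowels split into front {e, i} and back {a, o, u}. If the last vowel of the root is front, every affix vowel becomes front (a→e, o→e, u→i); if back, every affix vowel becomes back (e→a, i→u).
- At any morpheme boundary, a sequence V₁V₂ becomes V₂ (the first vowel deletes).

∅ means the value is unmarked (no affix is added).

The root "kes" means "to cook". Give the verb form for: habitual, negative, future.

Attach polarity negative -nu (after consonant 's') → kesnu.
Attach aspect habitual -mo → kesnumo.
Attach tense future -l → kesnumol.
Apply vowel harmony: kesnumol → kesnimel.
Vowel deletion: no change.

kesnimel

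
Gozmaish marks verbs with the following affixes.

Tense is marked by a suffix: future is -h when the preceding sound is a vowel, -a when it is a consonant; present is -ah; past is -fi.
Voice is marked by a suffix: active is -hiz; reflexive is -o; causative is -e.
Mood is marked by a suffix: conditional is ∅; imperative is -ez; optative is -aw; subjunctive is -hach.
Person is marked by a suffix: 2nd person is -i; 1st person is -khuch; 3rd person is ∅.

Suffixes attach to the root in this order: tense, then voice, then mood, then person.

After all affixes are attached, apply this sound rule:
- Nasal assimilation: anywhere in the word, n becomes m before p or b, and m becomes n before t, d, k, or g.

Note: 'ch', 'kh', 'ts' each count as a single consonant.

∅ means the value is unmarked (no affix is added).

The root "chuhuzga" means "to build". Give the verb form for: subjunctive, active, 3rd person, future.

chuhuzgahhizhach

Attach tense future -h (after vowel 'a') → chuhuzgah.
Attach voice active -hiz → chuhuzgahhiz.
Attach mood subjunctive -hach → chuhuzgahhizhach.
person = 3rd person: zero marking, form stays chuhuzgahhizhach.
Nasal assimilation: no change.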